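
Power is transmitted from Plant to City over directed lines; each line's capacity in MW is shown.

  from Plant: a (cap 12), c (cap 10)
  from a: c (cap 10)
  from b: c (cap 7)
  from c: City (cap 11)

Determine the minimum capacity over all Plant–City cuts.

Augment Plant→c→City: bottleneck 10, flow now 10.
Augment Plant→a→c→City: bottleneck 1, flow now 11.
No augmenting path remains; maximum flow = 11.
By max-flow min-cut, the minimum cut capacity equals the max flow.
In the residual graph, reachable from Plant: {Plant, a, c}.
Min-cut edges: c→City (11); capacity 11 = 11.

11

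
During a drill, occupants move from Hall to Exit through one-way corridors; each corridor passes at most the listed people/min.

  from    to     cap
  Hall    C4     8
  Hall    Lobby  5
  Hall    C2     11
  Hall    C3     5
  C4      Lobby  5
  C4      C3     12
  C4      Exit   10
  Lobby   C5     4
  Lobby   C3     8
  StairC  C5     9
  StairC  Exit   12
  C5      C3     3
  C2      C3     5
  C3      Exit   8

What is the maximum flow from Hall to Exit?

Augment Hall→C4→Exit: bottleneck 8, flow now 8.
Augment Hall→C3→Exit: bottleneck 5, flow now 13.
Augment Hall→Lobby→C3→Exit: bottleneck 3, flow now 16.
No augmenting path remains; maximum flow = 16.
In the residual graph, reachable from Hall: {Hall, Lobby, C5, C2, C3}.
Min-cut edges: Hall→C4 (8), C3→Exit (8); capacity 8 + 8 = 16.
This cut is saturated, so no flow can exceed 16.

16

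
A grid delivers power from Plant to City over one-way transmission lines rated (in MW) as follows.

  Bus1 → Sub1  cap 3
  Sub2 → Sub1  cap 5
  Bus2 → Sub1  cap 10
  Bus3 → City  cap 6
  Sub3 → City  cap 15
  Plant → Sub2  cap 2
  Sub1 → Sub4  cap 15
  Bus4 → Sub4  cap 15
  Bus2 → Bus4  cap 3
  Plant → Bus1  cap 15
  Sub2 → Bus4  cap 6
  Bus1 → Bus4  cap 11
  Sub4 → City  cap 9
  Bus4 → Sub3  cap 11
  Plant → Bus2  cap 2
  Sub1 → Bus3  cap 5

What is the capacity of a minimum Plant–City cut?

Augment Plant→Bus1→Sub1→Sub4→City: bottleneck 3, flow now 3.
Augment Plant→Bus1→Bus4→Sub4→City: bottleneck 6, flow now 9.
Augment Plant→Bus1→Bus4→Sub3→City: bottleneck 5, flow now 14.
Augment Plant→Bus2→Sub1→Bus3→City: bottleneck 2, flow now 16.
Augment Plant→Sub2→Sub1→Bus3→City: bottleneck 2, flow now 18.
No augmenting path remains; maximum flow = 18.
By max-flow min-cut, the minimum cut capacity equals the max flow.
In the residual graph, reachable from Plant: {Plant, Bus1}.
Min-cut edges: Plant→Bus2 (2), Plant→Sub2 (2), Bus1→Sub1 (3), Bus1→Bus4 (11); capacity 2 + 2 + 3 + 11 = 18.

18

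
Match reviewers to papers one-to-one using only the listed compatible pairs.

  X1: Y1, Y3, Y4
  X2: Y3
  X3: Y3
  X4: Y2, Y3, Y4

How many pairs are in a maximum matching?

3

Unit-capacity flow: source→left, listed edges, right→sink; max matching = max flow.
Augmenting path X1→Y1 (+1); matched 1.
Augmenting path X2→Y3 (+1); matched 2.
Augmenting path X4→Y2 (+1); matched 3.
No augmenting path remains; maximum matching = 3.
König certificate: {X1, X4, Y3} is a vertex cover of size 3 (every listed pair touches it), so no matching can be larger.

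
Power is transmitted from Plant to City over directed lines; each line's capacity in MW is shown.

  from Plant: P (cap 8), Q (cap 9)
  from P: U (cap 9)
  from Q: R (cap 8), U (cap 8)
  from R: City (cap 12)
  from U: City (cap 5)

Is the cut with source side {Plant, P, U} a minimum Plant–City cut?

Given cut capacity: 9 + 5 = 14.
Augment Plant→P→U→City: bottleneck 5, flow now 5.
Augment Plant→Q→R→City: bottleneck 8, flow now 13.
No augmenting path remains; maximum flow = 13.
In the residual graph, reachable from Plant: {Plant, P, Q, U}.
Min-cut edges: Q→R (8), U→City (5); capacity 8 + 5 = 13.
Cut capacity 14 exceeds the max flow 13, so it is not minimum.

No — its capacity is 14, but the minimum cut has capacity 13.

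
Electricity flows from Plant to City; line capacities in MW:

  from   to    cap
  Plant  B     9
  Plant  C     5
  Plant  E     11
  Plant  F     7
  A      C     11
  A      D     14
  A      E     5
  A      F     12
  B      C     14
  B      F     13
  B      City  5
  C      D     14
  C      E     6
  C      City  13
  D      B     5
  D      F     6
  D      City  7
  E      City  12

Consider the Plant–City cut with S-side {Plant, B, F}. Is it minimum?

Given cut capacity: 5 + 11 + 14 + 5 = 35.
Augment Plant→B→City: bottleneck 5, flow now 5.
Augment Plant→C→City: bottleneck 5, flow now 10.
Augment Plant→E→City: bottleneck 11, flow now 21.
Augment Plant→B→C→City: bottleneck 4, flow now 25.
No augmenting path remains; maximum flow = 25.
In the residual graph, reachable from Plant: {Plant, F}.
Min-cut edges: Plant→B (9), Plant→C (5), Plant→E (11); capacity 9 + 5 + 11 = 25.
Cut capacity 35 exceeds the max flow 25, so it is not minimum.

No — its capacity is 35, but the minimum cut has capacity 25.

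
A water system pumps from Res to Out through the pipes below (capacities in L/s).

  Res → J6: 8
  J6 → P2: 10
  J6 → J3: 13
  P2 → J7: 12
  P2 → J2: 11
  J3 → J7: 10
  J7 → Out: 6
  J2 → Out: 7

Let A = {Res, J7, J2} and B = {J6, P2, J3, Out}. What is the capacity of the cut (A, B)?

Edges leaving {Res, J7, J2}: Res→J6 (8), J7→Out (6), J2→Out (7).
Cut capacity = 8 + 6 + 7 = 21.

21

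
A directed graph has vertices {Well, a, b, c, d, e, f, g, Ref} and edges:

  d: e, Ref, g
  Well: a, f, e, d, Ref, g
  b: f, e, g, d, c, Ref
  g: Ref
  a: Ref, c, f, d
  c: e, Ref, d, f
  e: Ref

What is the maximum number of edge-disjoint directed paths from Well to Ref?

5

Assign every edge capacity 1; by Menger, the answer equals the max flow.
Path Well→Ref (+1); total 1.
Path Well→a→Ref (+1); total 2.
Path Well→d→Ref (+1); total 3.
Path Well→e→Ref (+1); total 4.
Path Well→g→Ref (+1); total 5.
No residual Well→Ref path; max flow = 5.
Certifying cut of size 5: {Well→Ref, Well→a, Well→d, Well→e, Well→g}.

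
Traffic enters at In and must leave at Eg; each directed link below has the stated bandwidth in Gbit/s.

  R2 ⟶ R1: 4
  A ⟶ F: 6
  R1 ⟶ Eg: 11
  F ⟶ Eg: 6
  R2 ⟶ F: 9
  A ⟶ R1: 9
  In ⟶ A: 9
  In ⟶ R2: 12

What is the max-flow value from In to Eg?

17

Augment In→A→R1→Eg: bottleneck 9, flow now 9.
Augment In→R2→R1→Eg: bottleneck 2, flow now 11.
Augment In→R2→F→Eg: bottleneck 6, flow now 17.
No augmenting path remains; maximum flow = 17.
In the residual graph, reachable from In: {In, A, R2, R1, F}.
Min-cut edges: R1→Eg (11), F→Eg (6); capacity 11 + 6 = 17.
This cut is saturated, so no flow can exceed 17.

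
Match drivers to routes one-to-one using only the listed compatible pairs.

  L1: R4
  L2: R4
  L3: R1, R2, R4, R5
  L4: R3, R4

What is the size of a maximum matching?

Unit-capacity flow: source→left, listed edges, right→sink; max matching = max flow.
Augmenting path L1→R4 (+1); matched 1.
Augmenting path L3→R1 (+1); matched 2.
Augmenting path L4→R3 (+1); matched 3.
No augmenting path remains; maximum matching = 3.
König certificate: {L3, L4, R4} is a vertex cover of size 3 (every listed pair touches it), so no matching can be larger.

3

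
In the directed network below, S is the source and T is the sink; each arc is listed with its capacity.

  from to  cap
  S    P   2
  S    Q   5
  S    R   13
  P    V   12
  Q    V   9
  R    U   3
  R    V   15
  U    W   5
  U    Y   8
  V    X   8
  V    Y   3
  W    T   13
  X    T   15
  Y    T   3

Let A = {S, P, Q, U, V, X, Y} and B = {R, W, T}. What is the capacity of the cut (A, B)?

Edges leaving {S, P, Q, U, V, X, Y}: S→R (13), U→W (5), X→T (15), Y→T (3).
Cut capacity = 13 + 5 + 15 + 3 = 36.

36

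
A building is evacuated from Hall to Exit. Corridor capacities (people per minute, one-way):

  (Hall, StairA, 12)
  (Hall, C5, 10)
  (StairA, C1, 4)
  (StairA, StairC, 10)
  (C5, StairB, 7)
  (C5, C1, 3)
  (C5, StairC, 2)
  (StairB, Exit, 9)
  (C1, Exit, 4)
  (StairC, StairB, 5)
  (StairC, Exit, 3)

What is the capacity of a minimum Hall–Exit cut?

16

Augment Hall→StairA→C1→Exit: bottleneck 4, flow now 4.
Augment Hall→StairA→StairC→Exit: bottleneck 3, flow now 7.
Augment Hall→C5→StairB→Exit: bottleneck 7, flow now 14.
Augment Hall→StairA→StairC→StairB→Exit: bottleneck 2, flow now 16.
No augmenting path remains; maximum flow = 16.
By max-flow min-cut, the minimum cut capacity equals the max flow.
In the residual graph, reachable from Hall: {Hall, StairA, C5, StairB, C1, StairC}.
Min-cut edges: StairB→Exit (9), C1→Exit (4), StairC→Exit (3); capacity 9 + 4 + 3 = 16.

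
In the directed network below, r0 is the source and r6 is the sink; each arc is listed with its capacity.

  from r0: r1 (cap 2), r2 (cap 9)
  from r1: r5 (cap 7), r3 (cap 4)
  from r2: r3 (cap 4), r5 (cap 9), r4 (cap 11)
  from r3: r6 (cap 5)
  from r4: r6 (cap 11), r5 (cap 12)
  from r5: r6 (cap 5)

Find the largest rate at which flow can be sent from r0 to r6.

11

Augment r0→r1→r3→r6: bottleneck 2, flow now 2.
Augment r0→r2→r3→r6: bottleneck 3, flow now 5.
Augment r0→r2→r4→r6: bottleneck 6, flow now 11.
No augmenting path remains; maximum flow = 11.
In the residual graph, reachable from r0: {r0}.
Min-cut edges: r0→r1 (2), r0→r2 (9); capacity 2 + 9 = 11.
This cut is saturated, so no flow can exceed 11.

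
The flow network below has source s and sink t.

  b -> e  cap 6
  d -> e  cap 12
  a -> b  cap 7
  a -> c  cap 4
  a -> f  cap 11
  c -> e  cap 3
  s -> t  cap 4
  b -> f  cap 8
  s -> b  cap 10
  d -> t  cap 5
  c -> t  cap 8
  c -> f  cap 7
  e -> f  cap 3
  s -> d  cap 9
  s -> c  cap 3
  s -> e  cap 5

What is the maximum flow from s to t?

12

Augment s→t: bottleneck 4, flow now 4.
Augment s→c→t: bottleneck 3, flow now 7.
Augment s→d→t: bottleneck 5, flow now 12.
No augmenting path remains; maximum flow = 12.
In the residual graph, reachable from s: {s, b, d, e, f}.
Min-cut edges: s→c (3), s→t (4), d→t (5); capacity 3 + 4 + 5 = 12.
This cut is saturated, so no flow can exceed 12.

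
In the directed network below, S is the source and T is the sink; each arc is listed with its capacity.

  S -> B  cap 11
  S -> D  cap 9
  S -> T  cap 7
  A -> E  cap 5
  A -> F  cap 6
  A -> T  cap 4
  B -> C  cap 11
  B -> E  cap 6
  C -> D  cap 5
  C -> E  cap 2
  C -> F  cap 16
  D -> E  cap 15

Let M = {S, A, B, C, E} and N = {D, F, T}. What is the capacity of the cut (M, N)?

Edges leaving {S, A, B, C, E}: S→D (9), S→T (7), A→F (6), A→T (4), C→D (5), C→F (16).
Cut capacity = 9 + 7 + 6 + 4 + 5 + 16 = 47.

47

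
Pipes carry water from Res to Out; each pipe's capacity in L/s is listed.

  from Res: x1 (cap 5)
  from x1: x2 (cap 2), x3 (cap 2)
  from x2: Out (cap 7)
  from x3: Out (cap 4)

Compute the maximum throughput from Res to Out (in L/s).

4

Augment Res→x1→x2→Out: bottleneck 2, flow now 2.
Augment Res→x1→x3→Out: bottleneck 2, flow now 4.
No augmenting path remains; maximum flow = 4.
In the residual graph, reachable from Res: {Res, x1}.
Min-cut edges: x1→x2 (2), x1→x3 (2); capacity 2 + 2 = 4.
This cut is saturated, so no flow can exceed 4.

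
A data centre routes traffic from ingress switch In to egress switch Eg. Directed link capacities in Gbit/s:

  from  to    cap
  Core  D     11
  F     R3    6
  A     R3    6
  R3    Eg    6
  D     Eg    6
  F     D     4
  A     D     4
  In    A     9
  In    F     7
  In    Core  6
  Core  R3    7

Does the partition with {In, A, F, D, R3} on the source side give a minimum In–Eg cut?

Given cut capacity: 6 + 6 + 6 = 18.
Augment In→A→D→Eg: bottleneck 4, flow now 4.
Augment In→A→R3→Eg: bottleneck 5, flow now 9.
Augment In→Core→D→Eg: bottleneck 2, flow now 11.
Augment In→Core→R3→Eg: bottleneck 1, flow now 12.
No augmenting path remains; maximum flow = 12.
In the residual graph, reachable from In: {In, A, Core, F, D, R3}.
Min-cut edges: D→Eg (6), R3→Eg (6); capacity 6 + 6 = 12.
Cut capacity 18 exceeds the max flow 12, so it is not minimum.

No — its capacity is 18, but the minimum cut has capacity 12.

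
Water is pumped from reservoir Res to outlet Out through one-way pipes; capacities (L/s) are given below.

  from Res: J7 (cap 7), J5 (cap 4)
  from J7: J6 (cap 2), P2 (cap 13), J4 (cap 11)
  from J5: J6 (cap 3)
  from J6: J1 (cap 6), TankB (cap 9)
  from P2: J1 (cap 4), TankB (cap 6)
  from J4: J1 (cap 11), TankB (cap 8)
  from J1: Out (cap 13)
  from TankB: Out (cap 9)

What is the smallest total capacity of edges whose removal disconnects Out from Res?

Augment Res→J7→J6→J1→Out: bottleneck 2, flow now 2.
Augment Res→J7→P2→J1→Out: bottleneck 4, flow now 6.
Augment Res→J7→P2→TankB→Out: bottleneck 1, flow now 7.
Augment Res→J5→J6→J1→Out: bottleneck 3, flow now 10.
No augmenting path remains; maximum flow = 10.
By max-flow min-cut, the minimum cut capacity equals the max flow.
In the residual graph, reachable from Res: {Res, J5}.
Min-cut edges: Res→J7 (7), J5→J6 (3); capacity 7 + 3 = 10.

10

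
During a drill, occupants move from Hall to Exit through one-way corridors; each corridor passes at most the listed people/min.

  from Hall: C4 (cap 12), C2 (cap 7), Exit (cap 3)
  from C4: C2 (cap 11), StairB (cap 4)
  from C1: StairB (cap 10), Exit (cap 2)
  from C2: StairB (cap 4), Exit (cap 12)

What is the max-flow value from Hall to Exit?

Augment Hall→Exit: bottleneck 3, flow now 3.
Augment Hall→C2→Exit: bottleneck 7, flow now 10.
Augment Hall→C4→C2→Exit: bottleneck 5, flow now 15.
No augmenting path remains; maximum flow = 15.
In the residual graph, reachable from Hall: {Hall, C4, C2, StairB}.
Min-cut edges: Hall→Exit (3), C2→Exit (12); capacity 3 + 12 = 15.
This cut is saturated, so no flow can exceed 15.

15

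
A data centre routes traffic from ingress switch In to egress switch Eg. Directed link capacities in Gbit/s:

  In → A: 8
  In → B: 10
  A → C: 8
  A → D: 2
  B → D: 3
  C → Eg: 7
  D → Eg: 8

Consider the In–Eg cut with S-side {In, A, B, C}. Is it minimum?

Given cut capacity: 2 + 3 + 7 = 12.
Augment In→A→C→Eg: bottleneck 7, flow now 7.
Augment In→A→D→Eg: bottleneck 1, flow now 8.
Augment In→B→D→Eg: bottleneck 3, flow now 11.
No augmenting path remains; maximum flow = 11.
In the residual graph, reachable from In: {In, B}.
Min-cut edges: In→A (8), B→D (3); capacity 8 + 3 = 11.
Cut capacity 12 exceeds the max flow 11, so it is not minimum.

No — its capacity is 12, but the minimum cut has capacity 11.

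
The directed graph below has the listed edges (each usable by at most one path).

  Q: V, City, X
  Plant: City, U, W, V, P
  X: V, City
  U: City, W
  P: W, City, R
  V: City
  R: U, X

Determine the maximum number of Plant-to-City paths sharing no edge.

Assign every edge capacity 1; by Menger, the answer equals the max flow.
Path Plant→City (+1); total 1.
Path Plant→P→City (+1); total 2.
Path Plant→U→City (+1); total 3.
Path Plant→V→City (+1); total 4.
No residual Plant→City path; max flow = 4.
Certifying cut of size 4: {Plant→City, Plant→P, Plant→U, Plant→V}.

4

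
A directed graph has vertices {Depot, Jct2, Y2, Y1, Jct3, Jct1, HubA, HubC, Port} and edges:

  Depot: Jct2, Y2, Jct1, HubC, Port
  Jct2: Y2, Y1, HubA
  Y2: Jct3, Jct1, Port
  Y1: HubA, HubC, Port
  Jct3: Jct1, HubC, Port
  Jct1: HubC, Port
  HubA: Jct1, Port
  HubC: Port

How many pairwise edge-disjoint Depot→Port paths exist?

Assign every edge capacity 1; by Menger, the answer equals the max flow.
Path Depot→Port (+1); total 1.
Path Depot→Y2→Port (+1); total 2.
Path Depot→Jct1→Port (+1); total 3.
Path Depot→HubC→Port (+1); total 4.
Path Depot→Jct2→Y1→Port (+1); total 5.
No residual Depot→Port path; max flow = 5.
Certifying cut of size 5: {Depot→HubC, Depot→Jct1, Depot→Jct2, Depot→Port, Depot→Y2}.

5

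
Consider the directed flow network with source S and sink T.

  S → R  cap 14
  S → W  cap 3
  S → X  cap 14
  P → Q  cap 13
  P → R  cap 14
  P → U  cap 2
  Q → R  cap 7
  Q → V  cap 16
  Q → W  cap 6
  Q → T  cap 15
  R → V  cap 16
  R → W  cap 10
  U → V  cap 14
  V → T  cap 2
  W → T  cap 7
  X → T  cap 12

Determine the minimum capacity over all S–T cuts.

Augment S→W→T: bottleneck 3, flow now 3.
Augment S→X→T: bottleneck 12, flow now 15.
Augment S→R→V→T: bottleneck 2, flow now 17.
Augment S→R→W→T: bottleneck 4, flow now 21.
No augmenting path remains; maximum flow = 21.
By max-flow min-cut, the minimum cut capacity equals the max flow.
In the residual graph, reachable from S: {S, R, V, W, X}.
Min-cut edges: V→T (2), W→T (7), X→T (12); capacity 2 + 7 + 12 = 21.

21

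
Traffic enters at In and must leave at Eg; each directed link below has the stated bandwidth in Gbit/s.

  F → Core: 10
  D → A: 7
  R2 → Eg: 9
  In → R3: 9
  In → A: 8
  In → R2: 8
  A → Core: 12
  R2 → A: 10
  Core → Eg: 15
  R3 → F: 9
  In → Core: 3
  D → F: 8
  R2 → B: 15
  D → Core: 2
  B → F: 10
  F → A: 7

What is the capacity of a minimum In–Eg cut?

Augment In→R2→Eg: bottleneck 8, flow now 8.
Augment In→Core→Eg: bottleneck 3, flow now 11.
Augment In→A→Core→Eg: bottleneck 8, flow now 19.
Augment In→R3→F→Core→Eg: bottleneck 4, flow now 23.
No augmenting path remains; maximum flow = 23.
By max-flow min-cut, the minimum cut capacity equals the max flow.
In the residual graph, reachable from In: {In, R3, F, A, Core}.
Min-cut edges: In→R2 (8), Core→Eg (15); capacity 8 + 15 = 23.

23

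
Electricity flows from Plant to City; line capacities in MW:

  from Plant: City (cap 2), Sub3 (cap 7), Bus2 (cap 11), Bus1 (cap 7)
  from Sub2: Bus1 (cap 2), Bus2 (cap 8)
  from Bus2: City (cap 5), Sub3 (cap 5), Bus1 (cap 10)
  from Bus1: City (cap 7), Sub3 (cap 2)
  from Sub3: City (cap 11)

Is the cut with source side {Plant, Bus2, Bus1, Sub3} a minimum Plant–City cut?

Yes — it is a minimum cut (capacity 25).

Given cut capacity: 2 + 5 + 7 + 11 = 25.
Augment Plant→City: bottleneck 2, flow now 2.
Augment Plant→Bus2→City: bottleneck 5, flow now 7.
Augment Plant→Bus1→City: bottleneck 7, flow now 14.
Augment Plant→Sub3→City: bottleneck 7, flow now 21.
Augment Plant→Bus2→Sub3→City: bottleneck 4, flow now 25.
No augmenting path remains; maximum flow = 25.
Cut capacity 25 equals the max flow, so it is a minimum cut.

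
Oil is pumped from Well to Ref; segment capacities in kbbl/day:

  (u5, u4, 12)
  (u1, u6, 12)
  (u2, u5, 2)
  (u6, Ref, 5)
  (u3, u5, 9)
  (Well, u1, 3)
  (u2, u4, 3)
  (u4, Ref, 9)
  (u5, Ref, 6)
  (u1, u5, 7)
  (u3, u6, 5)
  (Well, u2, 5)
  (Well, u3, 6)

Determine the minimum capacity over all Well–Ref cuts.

14

Augment Well→u1→u5→Ref: bottleneck 3, flow now 3.
Augment Well→u2→u4→Ref: bottleneck 3, flow now 6.
Augment Well→u2→u5→Ref: bottleneck 2, flow now 8.
Augment Well→u3→u5→Ref: bottleneck 1, flow now 9.
Augment Well→u3→u6→Ref: bottleneck 5, flow now 14.
No augmenting path remains; maximum flow = 14.
By max-flow min-cut, the minimum cut capacity equals the max flow.
In the residual graph, reachable from Well: {Well}.
Min-cut edges: Well→u1 (3), Well→u2 (5), Well→u3 (6); capacity 3 + 5 + 6 = 14.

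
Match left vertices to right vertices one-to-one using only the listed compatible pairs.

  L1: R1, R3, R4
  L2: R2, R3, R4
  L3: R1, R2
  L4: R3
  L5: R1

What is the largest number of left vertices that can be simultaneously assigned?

Unit-capacity flow: source→left, listed edges, right→sink; max matching = max flow.
Augmenting path L1→R1 (+1); matched 1.
Augmenting path L2→R2 (+1); matched 2.
Augmenting path L4→R3 (+1); matched 3.
Augmenting path L3→R1→L1→R4 (+1); matched 4.
No augmenting path remains; maximum matching = 4.
König certificate: {R1, R2, R3, R4} is a vertex cover of size 4 (every listed pair touches it), so no matching can be larger.

4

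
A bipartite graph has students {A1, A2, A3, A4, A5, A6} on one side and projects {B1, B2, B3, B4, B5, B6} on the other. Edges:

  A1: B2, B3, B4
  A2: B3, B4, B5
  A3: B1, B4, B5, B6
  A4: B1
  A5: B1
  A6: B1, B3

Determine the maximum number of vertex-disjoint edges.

Unit-capacity flow: source→left, listed edges, right→sink; max matching = max flow.
Augmenting path A1→B2 (+1); matched 1.
Augmenting path A2→B3 (+1); matched 2.
Augmenting path A3→B1 (+1); matched 3.
Augmenting path A4→B1→A3→B4 (+1); matched 4.
Augmenting path A6→B3→A2→B5 (+1); matched 5.
No augmenting path remains; maximum matching = 5.
König certificate: {A1, A2, A3, A6, B1} is a vertex cover of size 5 (every listed pair touches it), so no matching can be larger.

5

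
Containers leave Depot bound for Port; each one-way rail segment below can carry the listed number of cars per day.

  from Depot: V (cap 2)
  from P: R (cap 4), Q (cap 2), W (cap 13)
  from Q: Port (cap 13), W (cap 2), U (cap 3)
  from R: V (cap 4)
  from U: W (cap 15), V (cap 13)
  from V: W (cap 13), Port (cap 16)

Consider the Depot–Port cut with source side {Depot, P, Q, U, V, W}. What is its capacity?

Edges leaving {Depot, P, Q, U, V, W}: P→R (4), Q→Port (13), V→Port (16).
Cut capacity = 4 + 13 + 16 = 33.

33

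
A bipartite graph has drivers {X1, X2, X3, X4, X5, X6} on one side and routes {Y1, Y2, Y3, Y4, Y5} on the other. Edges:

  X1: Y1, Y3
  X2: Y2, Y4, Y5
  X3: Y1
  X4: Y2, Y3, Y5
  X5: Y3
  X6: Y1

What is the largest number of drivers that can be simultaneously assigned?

4

Unit-capacity flow: source→left, listed edges, right→sink; max matching = max flow.
Augmenting path X1→Y1 (+1); matched 1.
Augmenting path X2→Y2 (+1); matched 2.
Augmenting path X4→Y3 (+1); matched 3.
Augmenting path X5→Y3→X4→Y5 (+1); matched 4.
No augmenting path remains; maximum matching = 4.
König certificate: {X2, X4, Y1, Y3} is a vertex cover of size 4 (every listed pair touches it), so no matching can be larger.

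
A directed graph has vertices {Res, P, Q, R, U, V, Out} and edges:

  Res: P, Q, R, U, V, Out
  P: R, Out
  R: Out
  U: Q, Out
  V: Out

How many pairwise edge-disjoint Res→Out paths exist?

5

Assign every edge capacity 1; by Menger, the answer equals the max flow.
Path Res→Out (+1); total 1.
Path Res→P→Out (+1); total 2.
Path Res→R→Out (+1); total 3.
Path Res→U→Out (+1); total 4.
Path Res→V→Out (+1); total 5.
No residual Res→Out path; max flow = 5.
Certifying cut of size 5: {Res→Out, Res→P, Res→R, Res→U, Res→V}.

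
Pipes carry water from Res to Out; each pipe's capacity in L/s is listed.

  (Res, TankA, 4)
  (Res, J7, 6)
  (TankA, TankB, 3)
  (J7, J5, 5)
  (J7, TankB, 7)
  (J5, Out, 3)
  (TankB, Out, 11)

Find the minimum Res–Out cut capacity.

Augment Res→TankA→TankB→Out: bottleneck 3, flow now 3.
Augment Res→J7→J5→Out: bottleneck 3, flow now 6.
Augment Res→J7→TankB→Out: bottleneck 3, flow now 9.
No augmenting path remains; maximum flow = 9.
By max-flow min-cut, the minimum cut capacity equals the max flow.
In the residual graph, reachable from Res: {Res, TankA}.
Min-cut edges: Res→J7 (6), TankA→TankB (3); capacity 6 + 3 = 9.

9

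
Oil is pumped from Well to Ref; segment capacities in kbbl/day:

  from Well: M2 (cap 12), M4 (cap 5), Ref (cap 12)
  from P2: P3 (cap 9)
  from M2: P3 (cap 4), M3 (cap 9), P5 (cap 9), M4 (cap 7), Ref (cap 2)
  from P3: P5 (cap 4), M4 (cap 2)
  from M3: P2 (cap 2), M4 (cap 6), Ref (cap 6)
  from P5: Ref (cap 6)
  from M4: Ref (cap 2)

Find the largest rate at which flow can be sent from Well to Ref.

Augment Well→Ref: bottleneck 12, flow now 12.
Augment Well→M2→Ref: bottleneck 2, flow now 14.
Augment Well→M4→Ref: bottleneck 2, flow now 16.
Augment Well→M2→M3→Ref: bottleneck 6, flow now 22.
Augment Well→M2→P5→Ref: bottleneck 4, flow now 26.
No augmenting path remains; maximum flow = 26.
In the residual graph, reachable from Well: {Well, M4}.
Min-cut edges: Well→M2 (12), Well→Ref (12), M4→Ref (2); capacity 12 + 12 + 2 = 26.
This cut is saturated, so no flow can exceed 26.

26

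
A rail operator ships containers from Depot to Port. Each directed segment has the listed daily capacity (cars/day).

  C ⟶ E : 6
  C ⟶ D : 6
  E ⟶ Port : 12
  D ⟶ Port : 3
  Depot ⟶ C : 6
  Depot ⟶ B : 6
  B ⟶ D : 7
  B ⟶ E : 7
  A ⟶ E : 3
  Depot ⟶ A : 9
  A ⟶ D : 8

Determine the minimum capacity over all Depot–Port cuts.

Augment Depot→A→D→Port: bottleneck 3, flow now 3.
Augment Depot→A→E→Port: bottleneck 3, flow now 6.
Augment Depot→B→E→Port: bottleneck 6, flow now 12.
Augment Depot→C→E→Port: bottleneck 3, flow now 15.
No augmenting path remains; maximum flow = 15.
By max-flow min-cut, the minimum cut capacity equals the max flow.
In the residual graph, reachable from Depot: {Depot, A, B, C, D, E}.
Min-cut edges: D→Port (3), E→Port (12); capacity 3 + 12 = 15.

15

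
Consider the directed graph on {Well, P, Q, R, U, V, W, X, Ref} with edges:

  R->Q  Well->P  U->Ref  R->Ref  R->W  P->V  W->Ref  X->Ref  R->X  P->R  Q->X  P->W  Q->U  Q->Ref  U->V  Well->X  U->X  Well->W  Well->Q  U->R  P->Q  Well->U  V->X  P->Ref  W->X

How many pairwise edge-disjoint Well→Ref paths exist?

Assign every edge capacity 1; by Menger, the answer equals the max flow.
Path Well→P→Ref (+1); total 1.
Path Well→Q→Ref (+1); total 2.
Path Well→U→Ref (+1); total 3.
Path Well→W→Ref (+1); total 4.
Path Well→X→Ref (+1); total 5.
No residual Well→Ref path; max flow = 5.
Certifying cut of size 5: {Well→P, Well→Q, Well→U, Well→W, Well→X}.

5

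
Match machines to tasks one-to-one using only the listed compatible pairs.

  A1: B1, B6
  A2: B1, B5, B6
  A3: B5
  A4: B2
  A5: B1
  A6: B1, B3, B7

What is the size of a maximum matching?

Unit-capacity flow: source→left, listed edges, right→sink; max matching = max flow.
Augmenting path A1→B1 (+1); matched 1.
Augmenting path A2→B5 (+1); matched 2.
Augmenting path A4→B2 (+1); matched 3.
Augmenting path A6→B3 (+1); matched 4.
Augmenting path A3→B5→A2→B6 (+1); matched 5.
No augmenting path remains; maximum matching = 5.
König certificate: {A4, A6, B1, B5, B6} is a vertex cover of size 5 (every listed pair touches it), so no matching can be larger.

5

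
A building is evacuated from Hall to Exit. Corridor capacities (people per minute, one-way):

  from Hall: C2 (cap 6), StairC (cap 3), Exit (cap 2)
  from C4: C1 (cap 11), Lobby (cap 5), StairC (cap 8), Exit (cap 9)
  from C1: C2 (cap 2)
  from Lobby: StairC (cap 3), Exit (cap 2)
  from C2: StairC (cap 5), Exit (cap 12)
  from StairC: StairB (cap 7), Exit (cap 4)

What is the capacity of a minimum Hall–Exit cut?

Augment Hall→Exit: bottleneck 2, flow now 2.
Augment Hall→C2→Exit: bottleneck 6, flow now 8.
Augment Hall→StairC→Exit: bottleneck 3, flow now 11.
No augmenting path remains; maximum flow = 11.
By max-flow min-cut, the minimum cut capacity equals the max flow.
In the residual graph, reachable from Hall: {Hall}.
Min-cut edges: Hall→C2 (6), Hall→StairC (3), Hall→Exit (2); capacity 6 + 3 + 2 = 11.

11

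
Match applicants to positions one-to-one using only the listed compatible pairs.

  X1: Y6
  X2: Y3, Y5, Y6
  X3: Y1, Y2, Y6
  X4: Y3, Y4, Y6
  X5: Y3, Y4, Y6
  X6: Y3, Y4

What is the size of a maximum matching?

5

Unit-capacity flow: source→left, listed edges, right→sink; max matching = max flow.
Augmenting path X1→Y6 (+1); matched 1.
Augmenting path X2→Y3 (+1); matched 2.
Augmenting path X3→Y1 (+1); matched 3.
Augmenting path X4→Y4 (+1); matched 4.
Augmenting path X5→Y3→X2→Y5 (+1); matched 5.
No augmenting path remains; maximum matching = 5.
König certificate: {X2, X3, Y3, Y4, Y6} is a vertex cover of size 5 (every listed pair touches it), so no matching can be larger.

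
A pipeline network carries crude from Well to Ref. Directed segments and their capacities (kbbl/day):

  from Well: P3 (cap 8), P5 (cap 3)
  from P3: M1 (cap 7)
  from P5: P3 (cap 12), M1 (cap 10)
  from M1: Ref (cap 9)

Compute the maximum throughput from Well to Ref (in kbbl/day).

Augment Well→P3→M1→Ref: bottleneck 7, flow now 7.
Augment Well→P5→M1→Ref: bottleneck 2, flow now 9.
No augmenting path remains; maximum flow = 9.
In the residual graph, reachable from Well: {Well, P3, P5, M1}.
Min-cut edges: M1→Ref (9); capacity 9 = 9.
This cut is saturated, so no flow can exceed 9.

9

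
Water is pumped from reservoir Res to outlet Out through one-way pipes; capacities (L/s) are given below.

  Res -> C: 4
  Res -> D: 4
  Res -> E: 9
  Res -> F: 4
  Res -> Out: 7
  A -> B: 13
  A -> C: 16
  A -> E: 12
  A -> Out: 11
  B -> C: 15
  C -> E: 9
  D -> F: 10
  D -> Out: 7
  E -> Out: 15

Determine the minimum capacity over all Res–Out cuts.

24

Augment Res→Out: bottleneck 7, flow now 7.
Augment Res→D→Out: bottleneck 4, flow now 11.
Augment Res→E→Out: bottleneck 9, flow now 20.
Augment Res→C→E→Out: bottleneck 4, flow now 24.
No augmenting path remains; maximum flow = 24.
By max-flow min-cut, the minimum cut capacity equals the max flow.
In the residual graph, reachable from Res: {Res, F}.
Min-cut edges: Res→C (4), Res→D (4), Res→E (9), Res→Out (7); capacity 4 + 4 + 9 + 7 = 24.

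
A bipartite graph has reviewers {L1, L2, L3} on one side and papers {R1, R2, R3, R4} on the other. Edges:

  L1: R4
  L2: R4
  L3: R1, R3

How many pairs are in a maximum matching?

Unit-capacity flow: source→left, listed edges, right→sink; max matching = max flow.
Augmenting path L1→R4 (+1); matched 1.
Augmenting path L3→R1 (+1); matched 2.
No augmenting path remains; maximum matching = 2.
König certificate: {L3, R4} is a vertex cover of size 2 (every listed pair touches it), so no matching can be larger.

2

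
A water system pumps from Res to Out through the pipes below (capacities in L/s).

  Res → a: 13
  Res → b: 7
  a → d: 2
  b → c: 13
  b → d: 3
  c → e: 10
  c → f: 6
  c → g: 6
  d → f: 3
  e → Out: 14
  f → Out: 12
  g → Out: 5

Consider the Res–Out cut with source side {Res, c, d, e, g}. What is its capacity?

Edges leaving {Res, c, d, e, g}: Res→a (13), Res→b (7), c→f (6), d→f (3), e→Out (14), g→Out (5).
Cut capacity = 13 + 7 + 6 + 3 + 14 + 5 = 48.

48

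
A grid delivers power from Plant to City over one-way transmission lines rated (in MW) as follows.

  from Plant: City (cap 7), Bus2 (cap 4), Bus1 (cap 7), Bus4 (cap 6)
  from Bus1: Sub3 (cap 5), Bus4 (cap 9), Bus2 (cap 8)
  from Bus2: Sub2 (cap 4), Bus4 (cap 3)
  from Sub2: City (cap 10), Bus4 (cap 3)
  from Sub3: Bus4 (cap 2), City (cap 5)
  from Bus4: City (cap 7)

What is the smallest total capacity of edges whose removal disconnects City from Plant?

23

Augment Plant→City: bottleneck 7, flow now 7.
Augment Plant→Bus4→City: bottleneck 6, flow now 13.
Augment Plant→Bus1→Sub3→City: bottleneck 5, flow now 18.
Augment Plant→Bus1→Bus4→City: bottleneck 1, flow now 19.
Augment Plant→Bus2→Sub2→City: bottleneck 4, flow now 23.
No augmenting path remains; maximum flow = 23.
By max-flow min-cut, the minimum cut capacity equals the max flow.
In the residual graph, reachable from Plant: {Plant, Bus1, Bus2, Bus4}.
Min-cut edges: Plant→City (7), Bus1→Sub3 (5), Bus2→Sub2 (4), Bus4→City (7); capacity 7 + 5 + 4 + 7 = 23.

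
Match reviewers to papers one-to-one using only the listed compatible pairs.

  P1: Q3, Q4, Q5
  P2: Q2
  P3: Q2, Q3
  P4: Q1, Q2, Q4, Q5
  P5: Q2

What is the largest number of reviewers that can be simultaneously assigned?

Unit-capacity flow: source→left, listed edges, right→sink; max matching = max flow.
Augmenting path P1→Q3 (+1); matched 1.
Augmenting path P2→Q2 (+1); matched 2.
Augmenting path P4→Q1 (+1); matched 3.
Augmenting path P3→Q3→P1→Q4 (+1); matched 4.
No augmenting path remains; maximum matching = 4.
König certificate: {P1, P3, P4, Q2} is a vertex cover of size 4 (every listed pair touches it), so no matching can be larger.

4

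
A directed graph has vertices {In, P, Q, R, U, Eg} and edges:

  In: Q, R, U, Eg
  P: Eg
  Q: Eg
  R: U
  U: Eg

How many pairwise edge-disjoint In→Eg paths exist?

Assign every edge capacity 1; by Menger, the answer equals the max flow.
Path In→Eg (+1); total 1.
Path In→Q→Eg (+1); total 2.
Path In→U→Eg (+1); total 3.
No residual In→Eg path; max flow = 3.
Certifying cut of size 3: {In→Eg, In→Q, U→Eg}.

3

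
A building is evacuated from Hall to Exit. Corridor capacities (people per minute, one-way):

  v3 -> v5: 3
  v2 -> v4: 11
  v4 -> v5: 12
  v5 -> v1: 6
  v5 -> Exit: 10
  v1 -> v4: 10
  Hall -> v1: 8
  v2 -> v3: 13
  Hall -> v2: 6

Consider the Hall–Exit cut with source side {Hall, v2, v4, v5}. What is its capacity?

Edges leaving {Hall, v2, v4, v5}: Hall→v1 (8), v2→v3 (13), v5→v1 (6), v5→Exit (10).
Cut capacity = 8 + 13 + 6 + 10 = 37.

37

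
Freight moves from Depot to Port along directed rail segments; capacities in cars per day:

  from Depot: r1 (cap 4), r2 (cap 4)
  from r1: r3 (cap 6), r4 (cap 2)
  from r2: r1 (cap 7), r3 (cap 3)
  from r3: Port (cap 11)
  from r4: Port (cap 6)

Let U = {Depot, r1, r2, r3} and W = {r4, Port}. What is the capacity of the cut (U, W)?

13

Edges leaving {Depot, r1, r2, r3}: r1→r4 (2), r3→Port (11).
Cut capacity = 2 + 11 = 13.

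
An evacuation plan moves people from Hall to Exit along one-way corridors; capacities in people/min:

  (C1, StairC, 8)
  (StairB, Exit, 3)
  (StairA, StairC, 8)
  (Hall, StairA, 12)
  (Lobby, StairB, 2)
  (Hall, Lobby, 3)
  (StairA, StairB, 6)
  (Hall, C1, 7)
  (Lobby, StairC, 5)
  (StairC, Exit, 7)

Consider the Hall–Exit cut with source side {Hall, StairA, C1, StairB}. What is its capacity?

Edges leaving {Hall, StairA, C1, StairB}: Hall→Lobby (3), StairA→StairC (8), C1→StairC (8), StairB→Exit (3).
Cut capacity = 3 + 8 + 8 + 3 = 22.

22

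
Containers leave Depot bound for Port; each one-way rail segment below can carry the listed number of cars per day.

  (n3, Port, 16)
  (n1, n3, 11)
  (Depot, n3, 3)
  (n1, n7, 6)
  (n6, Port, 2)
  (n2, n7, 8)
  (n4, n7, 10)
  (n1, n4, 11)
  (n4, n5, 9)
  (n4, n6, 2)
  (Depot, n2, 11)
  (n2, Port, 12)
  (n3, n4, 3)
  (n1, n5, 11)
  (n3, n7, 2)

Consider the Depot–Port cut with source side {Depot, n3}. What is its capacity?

Edges leaving {Depot, n3}: Depot→n2 (11), n3→n4 (3), n3→n7 (2), n3→Port (16).
Cut capacity = 11 + 3 + 2 + 16 = 32.

32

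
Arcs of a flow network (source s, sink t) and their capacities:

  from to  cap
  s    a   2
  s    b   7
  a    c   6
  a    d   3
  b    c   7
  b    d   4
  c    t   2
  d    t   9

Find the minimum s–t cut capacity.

Augment s→a→c→t: bottleneck 2, flow now 2.
Augment s→b→d→t: bottleneck 4, flow now 6.
Augment s→b→c→a→d→t: bottleneck 2, flow now 8. (uses reverse residual edge)
No augmenting path remains; maximum flow = 8.
By max-flow min-cut, the minimum cut capacity equals the max flow.
In the residual graph, reachable from s: {s, b, c}.
Min-cut edges: s→a (2), b→d (4), c→t (2); capacity 2 + 4 + 2 = 8.

8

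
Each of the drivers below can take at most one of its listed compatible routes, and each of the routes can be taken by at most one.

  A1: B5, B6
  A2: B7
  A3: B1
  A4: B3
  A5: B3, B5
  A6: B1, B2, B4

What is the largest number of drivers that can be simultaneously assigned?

6

Unit-capacity flow: source→left, listed edges, right→sink; max matching = max flow.
Augmenting path A1→B5 (+1); matched 1.
Augmenting path A2→B7 (+1); matched 2.
Augmenting path A3→B1 (+1); matched 3.
Augmenting path A4→B3 (+1); matched 4.
Augmenting path A6→B2 (+1); matched 5.
Augmenting path A5→B5→A1→B6 (+1); matched 6.
No augmenting path remains; maximum matching = 6.
König certificate: {A1, A2, A3, A4, A5, A6} is a vertex cover of size 6 (every listed pair touches it), so no matching can be larger.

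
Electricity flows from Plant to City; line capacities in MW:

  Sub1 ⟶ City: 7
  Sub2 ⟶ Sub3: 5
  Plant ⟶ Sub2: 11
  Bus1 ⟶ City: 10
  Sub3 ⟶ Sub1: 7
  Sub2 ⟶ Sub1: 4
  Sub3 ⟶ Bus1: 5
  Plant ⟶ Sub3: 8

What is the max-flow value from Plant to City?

12

Augment Plant→Sub2→Sub1→City: bottleneck 4, flow now 4.
Augment Plant→Sub3→Bus1→City: bottleneck 5, flow now 9.
Augment Plant→Sub3→Sub1→City: bottleneck 3, flow now 12.
No augmenting path remains; maximum flow = 12.
In the residual graph, reachable from Plant: {Plant, Sub2, Sub3, Sub1}.
Min-cut edges: Sub3→Bus1 (5), Sub1→City (7); capacity 5 + 7 = 12.
This cut is saturated, so no flow can exceed 12.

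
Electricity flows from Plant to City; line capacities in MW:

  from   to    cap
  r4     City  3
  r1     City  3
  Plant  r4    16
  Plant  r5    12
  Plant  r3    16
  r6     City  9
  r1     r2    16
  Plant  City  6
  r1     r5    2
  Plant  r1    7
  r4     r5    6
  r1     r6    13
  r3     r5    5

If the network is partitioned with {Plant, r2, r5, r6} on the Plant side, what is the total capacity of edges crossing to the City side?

54

Edges leaving {Plant, r2, r5, r6}: Plant→r1 (7), Plant→r3 (16), Plant→r4 (16), Plant→City (6), r6→City (9).
Cut capacity = 7 + 16 + 16 + 6 + 9 = 54.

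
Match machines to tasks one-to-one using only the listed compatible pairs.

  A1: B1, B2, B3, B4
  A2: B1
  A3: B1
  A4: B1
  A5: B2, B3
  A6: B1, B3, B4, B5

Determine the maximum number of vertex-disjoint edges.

Unit-capacity flow: source→left, listed edges, right→sink; max matching = max flow.
Augmenting path A1→B1 (+1); matched 1.
Augmenting path A5→B2 (+1); matched 2.
Augmenting path A6→B3 (+1); matched 3.
Augmenting path A2→B1→A1→B4 (+1); matched 4.
No augmenting path remains; maximum matching = 4.
König certificate: {A1, A5, A6, B1} is a vertex cover of size 4 (every listed pair touches it), so no matching can be larger.

4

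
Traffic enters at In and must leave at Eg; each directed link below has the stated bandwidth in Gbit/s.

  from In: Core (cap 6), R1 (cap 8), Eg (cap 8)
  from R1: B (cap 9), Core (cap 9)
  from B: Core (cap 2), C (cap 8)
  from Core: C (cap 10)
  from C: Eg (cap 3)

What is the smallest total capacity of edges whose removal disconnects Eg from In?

Augment In→Eg: bottleneck 8, flow now 8.
Augment In→Core→C→Eg: bottleneck 3, flow now 11.
No augmenting path remains; maximum flow = 11.
By max-flow min-cut, the minimum cut capacity equals the max flow.
In the residual graph, reachable from In: {In, R1, B, Core, C}.
Min-cut edges: In→Eg (8), C→Eg (3); capacity 8 + 3 = 11.

11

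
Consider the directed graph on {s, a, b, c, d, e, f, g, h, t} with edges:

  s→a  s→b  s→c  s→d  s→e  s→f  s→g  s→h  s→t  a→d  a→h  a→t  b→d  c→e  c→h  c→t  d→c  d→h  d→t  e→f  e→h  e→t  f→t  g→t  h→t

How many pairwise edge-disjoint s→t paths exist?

Assign every edge capacity 1; by Menger, the answer equals the max flow.
Path s→t (+1); total 1.
Path s→a→t (+1); total 2.
Path s→c→t (+1); total 3.
Path s→d→t (+1); total 4.
Path s→e→t (+1); total 5.
Path s→f→t (+1); total 6.
Path s→g→t (+1); total 7.
Path s→h→t (+1); total 8.
No residual s→t path; max flow = 8.
Certifying cut of size 8: {c→t, d→t, e→t, f→t, h→t, s→a, s→g, s→t}.

8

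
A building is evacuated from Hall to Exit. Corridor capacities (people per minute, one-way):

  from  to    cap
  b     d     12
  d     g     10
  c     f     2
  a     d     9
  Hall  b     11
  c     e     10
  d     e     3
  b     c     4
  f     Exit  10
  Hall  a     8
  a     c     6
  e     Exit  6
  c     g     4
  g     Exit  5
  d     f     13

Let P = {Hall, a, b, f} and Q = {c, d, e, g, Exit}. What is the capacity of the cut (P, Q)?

41

Edges leaving {Hall, a, b, f}: a→c (6), a→d (9), b→c (4), b→d (12), f→Exit (10).
Cut capacity = 6 + 9 + 4 + 12 + 10 = 41.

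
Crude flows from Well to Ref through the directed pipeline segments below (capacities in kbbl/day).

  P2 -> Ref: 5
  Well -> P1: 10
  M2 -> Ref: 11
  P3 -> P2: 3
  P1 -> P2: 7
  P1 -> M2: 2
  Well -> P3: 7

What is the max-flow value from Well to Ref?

Augment Well→P3→P2→Ref: bottleneck 3, flow now 3.
Augment Well→P1→M2→Ref: bottleneck 2, flow now 5.
Augment Well→P1→P2→Ref: bottleneck 2, flow now 7.
No augmenting path remains; maximum flow = 7.
In the residual graph, reachable from Well: {Well, P3, P1, P2}.
Min-cut edges: P1→M2 (2), P2→Ref (5); capacity 2 + 5 = 7.
This cut is saturated, so no flow can exceed 7.

7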